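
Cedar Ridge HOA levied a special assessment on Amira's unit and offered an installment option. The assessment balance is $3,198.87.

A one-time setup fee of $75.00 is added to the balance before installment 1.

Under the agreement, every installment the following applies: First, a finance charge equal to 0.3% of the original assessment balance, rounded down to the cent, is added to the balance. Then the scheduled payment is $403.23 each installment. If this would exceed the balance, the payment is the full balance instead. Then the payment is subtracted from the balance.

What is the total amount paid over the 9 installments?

Installment 1: $3,273.87 +$9.59 interest = $3,283.46; pay $403.23 → $2,880.23
Installment 2: $2,880.23 +$9.59 interest = $2,889.82; pay $403.23 → $2,486.59
Installment 3: $2,486.59 +$9.59 interest = $2,496.18; pay $403.23 → $2,092.95
Installment 4: $2,092.95 +$9.59 interest = $2,102.54; pay $403.23 → $1,699.31
Installment 5: $1,699.31 +$9.59 interest = $1,708.90; pay $403.23 → $1,305.67
Installment 6: $1,305.67 +$9.59 interest = $1,315.26; pay $403.23 → $912.03
Installment 7: $912.03 +$9.59 interest = $921.62; pay $403.23 → $518.39
Installment 8: $518.39 +$9.59 interest = $527.98; pay $403.23 → $124.75
Installment 9: $124.75 +$9.59 interest = $134.34; pay $134.34 → $0.00
Total paid: $3,360.18

$3,360.18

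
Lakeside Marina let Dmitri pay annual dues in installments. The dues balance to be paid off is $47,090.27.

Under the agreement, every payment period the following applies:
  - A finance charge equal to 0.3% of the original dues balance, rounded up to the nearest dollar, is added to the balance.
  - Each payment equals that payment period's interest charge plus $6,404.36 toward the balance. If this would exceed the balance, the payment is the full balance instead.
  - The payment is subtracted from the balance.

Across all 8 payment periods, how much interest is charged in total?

$1,136.00

Payment period 1: opening $47,090.27; interest $142.00 → $47,232.27; payment $6,546.36; balance $40,685.91
Payment period 2: opening $40,685.91; interest $142.00 → $40,827.91; payment $6,546.36; balance $34,281.55
Payment period 3: opening $34,281.55; interest $142.00 → $34,423.55; payment $6,546.36; balance $27,877.19
Payment period 4: opening $27,877.19; interest $142.00 → $28,019.19; payment $6,546.36; balance $21,472.83
Payment period 5: opening $21,472.83; interest $142.00 → $21,614.83; payment $6,546.36; balance $15,068.47
Payment period 6: opening $15,068.47; interest $142.00 → $15,210.47; payment $6,546.36; balance $8,664.11
Payment period 7: opening $8,664.11; interest $142.00 → $8,806.11; payment $6,546.36; balance $2,259.75
Payment period 8: opening $2,259.75; interest $142.00 → $2,401.75; payment $2,401.75; balance $0.00
Total interest: $142.00 + $142.00 + $142.00 + $142.00 + $142.00 + $142.00 + $142.00 + $142.00 = $1,136.00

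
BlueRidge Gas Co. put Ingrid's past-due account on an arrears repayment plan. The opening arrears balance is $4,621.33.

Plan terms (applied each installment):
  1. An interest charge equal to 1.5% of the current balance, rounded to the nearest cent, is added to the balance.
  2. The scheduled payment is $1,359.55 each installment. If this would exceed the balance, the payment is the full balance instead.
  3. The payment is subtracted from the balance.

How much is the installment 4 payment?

$702.67

Installment 1: opening $4,621.33; interest $69.32 → $4,690.65; payment $1,359.55; balance $3,331.10
Installment 2: opening $3,331.10; interest $49.97 → $3,381.07; payment $1,359.55; balance $2,021.52
Installment 3: opening $2,021.52; interest $30.32 → $2,051.84; payment $1,359.55; balance $692.29
Installment 4: opening $692.29; interest $10.38 → $702.67; payment $702.67; balance $0.00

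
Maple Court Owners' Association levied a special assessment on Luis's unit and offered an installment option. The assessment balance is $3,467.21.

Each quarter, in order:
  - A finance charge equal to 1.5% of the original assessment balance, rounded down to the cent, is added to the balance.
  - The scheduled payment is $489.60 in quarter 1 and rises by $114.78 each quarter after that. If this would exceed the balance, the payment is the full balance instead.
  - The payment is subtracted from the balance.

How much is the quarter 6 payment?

Quarter 1: $3,467.21 +$52.00 interest = $3,519.21; pay $489.60 → $3,029.61
Quarter 2: $3,029.61 +$52.00 interest = $3,081.61; pay $604.38 → $2,477.23
Quarter 3: $2,477.23 +$52.00 interest = $2,529.23; pay $719.16 → $1,810.07
Quarter 4: $1,810.07 +$52.00 interest = $1,862.07; pay $833.94 → $1,028.13
Quarter 5: $1,028.13 +$52.00 interest = $1,080.13; pay $948.72 → $131.41
Quarter 6: $131.41 +$52.00 interest = $183.41; pay $183.41 → $0.00

$183.41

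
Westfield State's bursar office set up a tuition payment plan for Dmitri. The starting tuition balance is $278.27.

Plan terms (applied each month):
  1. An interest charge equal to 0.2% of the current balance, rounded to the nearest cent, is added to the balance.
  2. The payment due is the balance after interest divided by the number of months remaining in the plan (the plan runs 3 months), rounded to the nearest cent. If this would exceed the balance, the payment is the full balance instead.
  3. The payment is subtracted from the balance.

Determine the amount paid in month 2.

$93.13

Month 1: $278.27 +$0.56 interest = $278.83; pay $92.94 → $185.89
Month 2: $185.89 +$0.37 interest = $186.26; pay $93.13 → $93.13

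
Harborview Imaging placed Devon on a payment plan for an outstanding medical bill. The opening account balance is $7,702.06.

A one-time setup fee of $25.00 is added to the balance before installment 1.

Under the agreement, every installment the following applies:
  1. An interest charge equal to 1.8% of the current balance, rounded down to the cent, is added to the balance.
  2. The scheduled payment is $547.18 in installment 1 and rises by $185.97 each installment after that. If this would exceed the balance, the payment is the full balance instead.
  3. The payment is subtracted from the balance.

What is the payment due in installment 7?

# | Opening | Interest | Payment | End bal
1 | $7,727.06 | $139.08 | $547.18 | $7,318.96
2 | $7,318.96 | $131.74 | $733.15 | $6,717.55
3 | $6,717.55 | $120.91 | $919.12 | $5,919.34
4 | $5,919.34 | $106.54 | $1,105.09 | $4,920.79
5 | $4,920.79 | $88.57 | $1,291.06 | $3,718.30
6 | $3,718.30 | $66.92 | $1,477.03 | $2,308.19
7 | $2,308.19 | $41.54 | $1,663.00 | $686.73

$1,663.00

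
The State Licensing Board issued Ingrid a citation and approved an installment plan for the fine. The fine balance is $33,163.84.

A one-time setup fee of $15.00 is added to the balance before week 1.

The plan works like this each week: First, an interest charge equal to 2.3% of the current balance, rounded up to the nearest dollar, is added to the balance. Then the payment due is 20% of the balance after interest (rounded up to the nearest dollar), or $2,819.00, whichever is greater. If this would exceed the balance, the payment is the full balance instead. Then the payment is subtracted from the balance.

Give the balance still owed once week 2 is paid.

# | Opening | Interest | Payment | End bal
1 | $33,178.84 | $764.00 | $6,789.00 | $27,153.84
2 | $27,153.84 | $625.00 | $5,556.00 | $22,222.84

$22,222.84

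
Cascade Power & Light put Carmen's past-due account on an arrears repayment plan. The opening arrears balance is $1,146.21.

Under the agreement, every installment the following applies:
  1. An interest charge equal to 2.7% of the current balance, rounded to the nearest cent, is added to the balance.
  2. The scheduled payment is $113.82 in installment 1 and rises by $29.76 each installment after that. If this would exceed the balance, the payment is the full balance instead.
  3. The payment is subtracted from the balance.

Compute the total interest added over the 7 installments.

# | Opening | Interest | Payment | End bal
1 | $1,146.21 | $30.95 | $113.82 | $1,063.34
2 | $1,063.34 | $28.71 | $143.58 | $948.47
3 | $948.47 | $25.61 | $173.34 | $800.74
4 | $800.74 | $21.62 | $203.10 | $619.26
5 | $619.26 | $16.72 | $232.86 | $403.12
6 | $403.12 | $10.88 | $262.62 | $151.38
7 | $151.38 | $4.09 | $155.47 | $0.00
Total interest: $30.95 + $28.71 + $25.61 + $21.62 + $16.72 + $10.88 + $4.09 = $138.58

$138.58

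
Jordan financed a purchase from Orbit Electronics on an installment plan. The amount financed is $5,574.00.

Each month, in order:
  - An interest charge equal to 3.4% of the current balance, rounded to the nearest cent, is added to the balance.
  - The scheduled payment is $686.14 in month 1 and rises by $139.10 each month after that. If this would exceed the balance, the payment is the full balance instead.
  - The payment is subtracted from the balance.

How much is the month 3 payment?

Month 1: $5,574.00 +$189.52 interest = $5,763.52; pay $686.14 → $5,077.38
Month 2: $5,077.38 +$172.63 interest = $5,250.01; pay $825.24 → $4,424.77
Month 3: $4,424.77 +$150.44 interest = $4,575.21; pay $964.34 → $3,610.87

$964.34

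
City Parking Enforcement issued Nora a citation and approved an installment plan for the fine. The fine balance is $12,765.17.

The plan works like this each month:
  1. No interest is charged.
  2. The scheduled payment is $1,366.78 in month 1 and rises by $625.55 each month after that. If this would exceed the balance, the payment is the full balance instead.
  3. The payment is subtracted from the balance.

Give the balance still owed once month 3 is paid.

Month 1: opening $12,765.17; payment $1,366.78; balance $11,398.39
Month 2: opening $11,398.39; payment $1,992.33; balance $9,406.06
Month 3: opening $9,406.06; payment $2,617.88; balance $6,788.18

$6,788.18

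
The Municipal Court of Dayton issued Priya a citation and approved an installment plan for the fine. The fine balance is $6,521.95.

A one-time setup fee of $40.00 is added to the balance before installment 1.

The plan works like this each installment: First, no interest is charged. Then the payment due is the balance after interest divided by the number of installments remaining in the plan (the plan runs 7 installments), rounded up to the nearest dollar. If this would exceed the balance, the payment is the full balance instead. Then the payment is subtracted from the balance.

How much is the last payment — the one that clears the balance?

Installment 1: opening $6,561.95; payment $938.00; balance $5,623.95
Installment 2: opening $5,623.95; payment $938.00; balance $4,685.95
Installment 3: opening $4,685.95; payment $938.00; balance $3,747.95
Installment 4: opening $3,747.95; payment $937.00; balance $2,810.95
Installment 5: opening $2,810.95; payment $937.00; balance $1,873.95
Installment 6: opening $1,873.95; payment $937.00; balance $936.95
Installment 7: opening $936.95; payment $936.95; balance $0.00

$936.95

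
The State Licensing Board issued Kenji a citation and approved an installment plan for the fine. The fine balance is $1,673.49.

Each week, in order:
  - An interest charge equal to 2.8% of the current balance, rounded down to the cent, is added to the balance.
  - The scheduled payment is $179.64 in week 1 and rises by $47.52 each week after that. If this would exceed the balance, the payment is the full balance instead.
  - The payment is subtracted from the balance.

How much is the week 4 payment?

# | Opening | Interest | Payment | End bal
1 | $1,673.49 | $46.85 | $179.64 | $1,540.70
2 | $1,540.70 | $43.13 | $227.16 | $1,356.67
3 | $1,356.67 | $37.98 | $274.68 | $1,119.97
4 | $1,119.97 | $31.35 | $322.20 | $829.12

$322.20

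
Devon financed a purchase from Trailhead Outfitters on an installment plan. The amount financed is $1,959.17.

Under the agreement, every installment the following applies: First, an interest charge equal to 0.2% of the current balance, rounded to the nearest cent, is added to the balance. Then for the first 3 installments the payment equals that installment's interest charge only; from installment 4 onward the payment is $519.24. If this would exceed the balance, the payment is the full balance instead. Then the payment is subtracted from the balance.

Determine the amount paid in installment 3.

$3.92

Installment 1: $1,959.17 +$3.92 interest = $1,963.09; pay $3.92 → $1,959.17
Installment 2: $1,959.17 +$3.92 interest = $1,963.09; pay $3.92 → $1,959.17
Installment 3: $1,959.17 +$3.92 interest = $1,963.09; pay $3.92 → $1,959.17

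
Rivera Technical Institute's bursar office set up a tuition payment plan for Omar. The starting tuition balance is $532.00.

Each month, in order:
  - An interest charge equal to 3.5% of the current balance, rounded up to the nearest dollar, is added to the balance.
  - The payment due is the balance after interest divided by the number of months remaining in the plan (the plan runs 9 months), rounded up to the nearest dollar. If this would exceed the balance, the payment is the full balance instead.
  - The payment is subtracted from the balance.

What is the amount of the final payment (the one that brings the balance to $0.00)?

Month 1: $532.00 +$19.00 interest = $551.00; pay $62.00 → $489.00
Month 2: $489.00 +$18.00 interest = $507.00; pay $64.00 → $443.00
Month 3: $443.00 +$16.00 interest = $459.00; pay $66.00 → $393.00
Month 4: $393.00 +$14.00 interest = $407.00; pay $68.00 → $339.00
Month 5: $339.00 +$12.00 interest = $351.00; pay $71.00 → $280.00
Month 6: $280.00 +$10.00 interest = $290.00; pay $73.00 → $217.00
Month 7: $217.00 +$8.00 interest = $225.00; pay $75.00 → $150.00
Month 8: $150.00 +$6.00 interest = $156.00; pay $78.00 → $78.00
Month 9: $78.00 +$3.00 interest = $81.00; pay $81.00 → $0.00

$81.00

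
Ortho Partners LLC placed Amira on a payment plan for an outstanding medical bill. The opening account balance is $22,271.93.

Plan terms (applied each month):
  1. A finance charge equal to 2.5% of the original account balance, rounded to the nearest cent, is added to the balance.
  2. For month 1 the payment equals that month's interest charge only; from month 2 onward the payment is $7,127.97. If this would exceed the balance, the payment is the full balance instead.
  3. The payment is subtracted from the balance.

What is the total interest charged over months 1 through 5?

Month 1: opening $22,271.93; interest $556.80 → $22,828.73; payment $556.80; balance $22,271.93
Month 2: opening $22,271.93; interest $556.80 → $22,828.73; payment $7,127.97; balance $15,700.76
Month 3: opening $15,700.76; interest $556.80 → $16,257.56; payment $7,127.97; balance $9,129.59
Month 4: opening $9,129.59; interest $556.80 → $9,686.39; payment $7,127.97; balance $2,558.42
Month 5: opening $2,558.42; interest $556.80 → $3,115.22; payment $3,115.22; balance $0.00
Total interest: $556.80 + $556.80 + $556.80 + $556.80 + $556.80 = $2,784.00

$2,784.00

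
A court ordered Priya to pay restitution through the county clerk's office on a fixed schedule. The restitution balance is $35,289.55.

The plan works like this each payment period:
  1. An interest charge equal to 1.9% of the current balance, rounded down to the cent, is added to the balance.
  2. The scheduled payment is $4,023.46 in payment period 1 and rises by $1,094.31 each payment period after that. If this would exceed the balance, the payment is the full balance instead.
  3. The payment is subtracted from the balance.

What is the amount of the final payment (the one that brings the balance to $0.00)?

$6,850.17

Payment period 1: opening $35,289.55; interest $670.50 → $35,960.05; payment $4,023.46; balance $31,936.59
Payment period 2: opening $31,936.59; interest $606.79 → $32,543.38; payment $5,117.77; balance $27,425.61
Payment period 3: opening $27,425.61; interest $521.08 → $27,946.69; payment $6,212.08; balance $21,734.61
Payment period 4: opening $21,734.61; interest $412.95 → $22,147.56; payment $7,306.39; balance $14,841.17
Payment period 5: opening $14,841.17; interest $281.98 → $15,123.15; payment $8,400.70; balance $6,722.45
Payment period 6: opening $6,722.45; interest $127.72 → $6,850.17; payment $6,850.17; balance $0.00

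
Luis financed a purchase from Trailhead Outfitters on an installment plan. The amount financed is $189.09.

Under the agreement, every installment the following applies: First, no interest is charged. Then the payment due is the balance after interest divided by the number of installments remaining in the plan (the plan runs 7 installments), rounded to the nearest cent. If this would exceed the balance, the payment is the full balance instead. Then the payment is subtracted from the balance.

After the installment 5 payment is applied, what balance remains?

Installment 1: $189.09 − $27.01 → $162.08
Installment 2: $162.08 − $27.01 → $135.07
Installment 3: $135.07 − $27.01 → $108.06
Installment 4: $108.06 − $27.02 → $81.04
Installment 5: $81.04 − $27.01 → $54.03

$54.03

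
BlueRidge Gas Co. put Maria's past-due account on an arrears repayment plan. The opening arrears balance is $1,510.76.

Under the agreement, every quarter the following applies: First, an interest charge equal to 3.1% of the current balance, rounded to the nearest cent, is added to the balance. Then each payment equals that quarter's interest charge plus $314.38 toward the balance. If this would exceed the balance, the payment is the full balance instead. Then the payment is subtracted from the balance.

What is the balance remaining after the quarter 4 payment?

Quarter 1: opening $1,510.76; interest $46.83 → $1,557.59; payment $361.21; balance $1,196.38
Quarter 2: opening $1,196.38; interest $37.09 → $1,233.47; payment $351.47; balance $882.00
Quarter 3: opening $882.00; interest $27.34 → $909.34; payment $341.72; balance $567.62
Quarter 4: opening $567.62; interest $17.60 → $585.22; payment $331.98; balance $253.24

$253.24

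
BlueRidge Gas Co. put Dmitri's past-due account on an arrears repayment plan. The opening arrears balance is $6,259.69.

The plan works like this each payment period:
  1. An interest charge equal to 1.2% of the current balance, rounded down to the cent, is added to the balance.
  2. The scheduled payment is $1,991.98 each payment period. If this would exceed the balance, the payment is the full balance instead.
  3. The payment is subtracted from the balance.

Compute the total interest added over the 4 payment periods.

$161.32

Payment period 1: opening $6,259.69; interest $75.11 → $6,334.80; payment $1,991.98; balance $4,342.82
Payment period 2: opening $4,342.82; interest $52.11 → $4,394.93; payment $1,991.98; balance $2,402.95
Payment period 3: opening $2,402.95; interest $28.83 → $2,431.78; payment $1,991.98; balance $439.80
Payment period 4: opening $439.80; interest $5.27 → $445.07; payment $445.07; balance $0.00
Total interest: $75.11 + $52.11 + $28.83 + $5.27 = $161.32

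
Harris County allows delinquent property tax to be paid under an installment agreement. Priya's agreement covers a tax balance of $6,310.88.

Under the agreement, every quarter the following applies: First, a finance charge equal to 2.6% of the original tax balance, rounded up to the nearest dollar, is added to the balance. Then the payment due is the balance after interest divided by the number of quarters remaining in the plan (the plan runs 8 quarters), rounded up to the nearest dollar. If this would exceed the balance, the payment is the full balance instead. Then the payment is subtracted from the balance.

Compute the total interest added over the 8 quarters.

Quarter 1: opening $6,310.88; interest $165.00 → $6,475.88; payment $810.00; balance $5,665.88
Quarter 2: opening $5,665.88; interest $165.00 → $5,830.88; payment $833.00; balance $4,997.88
Quarter 3: opening $4,997.88; interest $165.00 → $5,162.88; payment $861.00; balance $4,301.88
Quarter 4: opening $4,301.88; interest $165.00 → $4,466.88; payment $894.00; balance $3,572.88
Quarter 5: opening $3,572.88; interest $165.00 → $3,737.88; payment $935.00; balance $2,802.88
Quarter 6: opening $2,802.88; interest $165.00 → $2,967.88; payment $990.00; balance $1,977.88
Quarter 7: opening $1,977.88; interest $165.00 → $2,142.88; payment $1,072.00; balance $1,070.88
Quarter 8: opening $1,070.88; interest $165.00 → $1,235.88; payment $1,235.88; balance $0.00
Total interest: $165.00 + $165.00 + $165.00 + $165.00 + $165.00 + $165.00 + $165.00 + $165.00 = $1,320.00

$1,320.00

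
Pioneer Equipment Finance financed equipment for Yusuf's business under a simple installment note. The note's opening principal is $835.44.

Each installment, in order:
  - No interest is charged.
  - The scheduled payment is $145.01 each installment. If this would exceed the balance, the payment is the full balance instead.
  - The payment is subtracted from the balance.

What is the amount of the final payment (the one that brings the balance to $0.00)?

$110.39

Installment 1: opening $835.44; payment $145.01; balance $690.43
Installment 2: opening $690.43; payment $145.01; balance $545.42
Installment 3: opening $545.42; payment $145.01; balance $400.41
Installment 4: opening $400.41; payment $145.01; balance $255.40
Installment 5: opening $255.40; payment $145.01; balance $110.39
Installment 6: opening $110.39; payment $110.39; balance $0.00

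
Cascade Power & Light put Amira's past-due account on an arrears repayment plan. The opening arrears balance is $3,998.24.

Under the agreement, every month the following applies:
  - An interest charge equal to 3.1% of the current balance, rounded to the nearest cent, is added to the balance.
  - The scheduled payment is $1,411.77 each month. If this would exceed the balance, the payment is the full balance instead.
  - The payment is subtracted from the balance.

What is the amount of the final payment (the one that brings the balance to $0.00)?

# | Opening | Interest | Payment | End bal
1 | $3,998.24 | $123.95 | $1,411.77 | $2,710.42
2 | $2,710.42 | $84.02 | $1,411.77 | $1,382.67
3 | $1,382.67 | $42.86 | $1,411.77 | $13.76
4 | $13.76 | $0.43 | $14.19 | $0.00

$14.19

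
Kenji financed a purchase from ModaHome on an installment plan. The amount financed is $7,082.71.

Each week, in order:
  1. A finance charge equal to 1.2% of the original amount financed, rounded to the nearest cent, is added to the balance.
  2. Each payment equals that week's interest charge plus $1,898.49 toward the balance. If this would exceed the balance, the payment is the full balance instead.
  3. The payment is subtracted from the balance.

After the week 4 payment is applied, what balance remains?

# | Opening | Interest | Payment | End bal
1 | $7,082.71 | $84.99 | $1,983.48 | $5,184.22
2 | $5,184.22 | $84.99 | $1,983.48 | $3,285.73
3 | $3,285.73 | $84.99 | $1,983.48 | $1,387.24
4 | $1,387.24 | $84.99 | $1,472.23 | $0.00

$0.00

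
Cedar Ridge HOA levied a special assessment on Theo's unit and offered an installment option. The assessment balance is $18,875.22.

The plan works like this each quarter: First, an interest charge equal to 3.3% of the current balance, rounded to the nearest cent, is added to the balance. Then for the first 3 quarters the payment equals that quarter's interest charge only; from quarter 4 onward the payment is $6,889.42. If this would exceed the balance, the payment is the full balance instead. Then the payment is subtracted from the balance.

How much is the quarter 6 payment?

Quarter 1: opening $18,875.22; interest $622.88 → $19,498.10; payment $622.88; balance $18,875.22
Quarter 2: opening $18,875.22; interest $622.88 → $19,498.10; payment $622.88; balance $18,875.22
Quarter 3: opening $18,875.22; interest $622.88 → $19,498.10; payment $622.88; balance $18,875.22
Quarter 4: opening $18,875.22; interest $622.88 → $19,498.10; payment $6,889.42; balance $12,608.68
Quarter 5: opening $12,608.68; interest $416.09 → $13,024.77; payment $6,889.42; balance $6,135.35
Quarter 6: opening $6,135.35; interest $202.47 → $6,337.82; payment $6,337.82; balance $0.00

$6,337.82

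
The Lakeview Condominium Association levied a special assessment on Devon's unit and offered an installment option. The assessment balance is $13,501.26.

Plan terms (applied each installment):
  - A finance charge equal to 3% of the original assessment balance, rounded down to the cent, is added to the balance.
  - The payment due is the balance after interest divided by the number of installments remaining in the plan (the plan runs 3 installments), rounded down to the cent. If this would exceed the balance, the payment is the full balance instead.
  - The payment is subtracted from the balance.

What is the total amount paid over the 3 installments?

$14,716.35

# | Opening | Interest | Payment | End bal
1 | $13,501.26 | $405.03 | $4,635.43 | $9,270.86
2 | $9,270.86 | $405.03 | $4,837.94 | $4,837.95
3 | $4,837.95 | $405.03 | $5,242.98 | $0.00
Total paid: $14,716.35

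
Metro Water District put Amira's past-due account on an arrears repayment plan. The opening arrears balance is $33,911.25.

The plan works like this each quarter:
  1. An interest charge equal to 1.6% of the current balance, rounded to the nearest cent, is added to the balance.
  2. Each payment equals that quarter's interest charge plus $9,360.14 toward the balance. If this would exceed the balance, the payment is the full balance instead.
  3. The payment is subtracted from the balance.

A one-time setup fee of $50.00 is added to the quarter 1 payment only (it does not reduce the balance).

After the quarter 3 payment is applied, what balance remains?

$5,830.83

Quarter 1: opening $33,911.25; interest $542.58 → $34,453.83; payment $9,902.72 (+ $50.00 fee); balance $24,551.11
Quarter 2: opening $24,551.11; interest $392.82 → $24,943.93; payment $9,752.96; balance $15,190.97
Quarter 3: opening $15,190.97; interest $243.06 → $15,434.03; payment $9,603.20; balance $5,830.83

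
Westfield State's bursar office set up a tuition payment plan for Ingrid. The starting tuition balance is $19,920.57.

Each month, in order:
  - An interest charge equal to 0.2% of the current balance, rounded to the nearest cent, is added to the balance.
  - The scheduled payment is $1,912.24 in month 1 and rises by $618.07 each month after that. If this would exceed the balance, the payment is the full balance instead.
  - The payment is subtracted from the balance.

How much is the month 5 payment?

$4,384.52

Month 1: $19,920.57 +$39.84 interest = $19,960.41; pay $1,912.24 → $18,048.17
Month 2: $18,048.17 +$36.10 interest = $18,084.27; pay $2,530.31 → $15,553.96
Month 3: $15,553.96 +$31.11 interest = $15,585.07; pay $3,148.38 → $12,436.69
Month 4: $12,436.69 +$24.87 interest = $12,461.56; pay $3,766.45 → $8,695.11
Month 5: $8,695.11 +$17.39 interest = $8,712.50; pay $4,384.52 → $4,327.98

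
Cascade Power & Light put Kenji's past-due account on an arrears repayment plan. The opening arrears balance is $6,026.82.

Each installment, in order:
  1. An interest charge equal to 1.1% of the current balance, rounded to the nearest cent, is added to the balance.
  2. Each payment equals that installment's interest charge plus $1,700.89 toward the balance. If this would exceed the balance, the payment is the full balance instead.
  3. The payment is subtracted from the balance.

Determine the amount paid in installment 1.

# | Opening | Interest | Payment | End bal
1 | $6,026.82 | $66.30 | $1,767.19 | $4,325.93

$1,767.19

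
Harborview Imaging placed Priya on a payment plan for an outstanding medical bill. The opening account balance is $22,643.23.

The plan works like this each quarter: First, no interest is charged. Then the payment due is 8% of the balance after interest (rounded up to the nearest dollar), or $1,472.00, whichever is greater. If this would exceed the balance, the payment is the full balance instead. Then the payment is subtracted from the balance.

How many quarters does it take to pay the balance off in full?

Quarter 1: $22,643.23 − $1,812.00 → $20,831.23
Quarter 2: $20,831.23 − $1,667.00 → $19,164.23
Quarter 3: $19,164.23 − $1,534.00 → $17,630.23
Quarter 4: $17,630.23 − $1,472.00 → $16,158.23
Quarter 5: $16,158.23 − $1,472.00 → $14,686.23
Quarter 6: $14,686.23 − $1,472.00 → $13,214.23
Quarter 7: $13,214.23 − $1,472.00 → $11,742.23
Quarter 8: $11,742.23 − $1,472.00 → $10,270.23
Quarter 9: $10,270.23 − $1,472.00 → $8,798.23
Quarter 10: $8,798.23 − $1,472.00 → $7,326.23
Quarter 11: $7,326.23 − $1,472.00 → $5,854.23
Quarter 12: $5,854.23 − $1,472.00 → $4,382.23
Quarter 13: $4,382.23 − $1,472.00 → $2,910.23
Quarter 14: $2,910.23 − $1,472.00 → $1,438.23
Quarter 15: $1,438.23 − $1,438.23 → $0.00
Balance reaches $0.00 in quarter 15.

15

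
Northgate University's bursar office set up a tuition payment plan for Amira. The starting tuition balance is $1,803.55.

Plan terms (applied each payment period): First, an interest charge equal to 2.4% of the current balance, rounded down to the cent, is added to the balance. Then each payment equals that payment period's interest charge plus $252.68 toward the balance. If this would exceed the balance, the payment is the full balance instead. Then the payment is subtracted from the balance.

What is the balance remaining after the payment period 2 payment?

$1,298.19

Payment period 1: opening $1,803.55; interest $43.28 → $1,846.83; payment $295.96; balance $1,550.87
Payment period 2: opening $1,550.87; interest $37.22 → $1,588.09; payment $289.90; balance $1,298.19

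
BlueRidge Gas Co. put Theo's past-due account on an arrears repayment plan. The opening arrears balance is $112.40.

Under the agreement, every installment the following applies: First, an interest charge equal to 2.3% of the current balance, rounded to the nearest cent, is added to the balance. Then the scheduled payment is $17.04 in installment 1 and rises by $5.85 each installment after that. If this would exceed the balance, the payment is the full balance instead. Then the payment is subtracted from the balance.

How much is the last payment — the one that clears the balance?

$17.31

Installment 1: $112.40 +$2.59 interest = $114.99; pay $17.04 → $97.95
Installment 2: $97.95 +$2.25 interest = $100.20; pay $22.89 → $77.31
Installment 3: $77.31 +$1.78 interest = $79.09; pay $28.74 → $50.35
Installment 4: $50.35 +$1.16 interest = $51.51; pay $34.59 → $16.92
Installment 5: $16.92 +$0.39 interest = $17.31; pay $17.31 → $0.00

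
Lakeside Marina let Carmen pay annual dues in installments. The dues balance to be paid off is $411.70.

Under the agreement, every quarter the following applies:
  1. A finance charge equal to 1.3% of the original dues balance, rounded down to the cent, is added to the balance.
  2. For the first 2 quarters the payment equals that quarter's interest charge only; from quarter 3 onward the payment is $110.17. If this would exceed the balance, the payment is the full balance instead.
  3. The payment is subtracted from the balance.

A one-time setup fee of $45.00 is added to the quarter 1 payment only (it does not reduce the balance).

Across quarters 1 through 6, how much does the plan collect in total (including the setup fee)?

# | Opening | Interest | Payment | Fee | End bal
1 | $411.70 | $5.35 | $5.35 | $45.00 | $411.70
2 | $411.70 | $5.35 | $5.35 | — | $411.70
3 | $411.70 | $5.35 | $110.17 | — | $306.88
4 | $306.88 | $5.35 | $110.17 | — | $202.06
5 | $202.06 | $5.35 | $110.17 | — | $97.24
6 | $97.24 | $5.35 | $102.59 | — | $0.00
Total paid: $488.80

$488.80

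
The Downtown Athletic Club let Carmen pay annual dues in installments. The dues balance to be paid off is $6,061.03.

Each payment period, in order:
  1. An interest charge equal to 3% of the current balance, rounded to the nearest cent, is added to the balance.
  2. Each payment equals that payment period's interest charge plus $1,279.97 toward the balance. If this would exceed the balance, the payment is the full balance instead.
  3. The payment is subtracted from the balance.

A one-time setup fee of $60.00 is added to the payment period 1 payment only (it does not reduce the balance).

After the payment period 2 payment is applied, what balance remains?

$3,501.09

# | Opening | Interest | Payment | Fee | End bal
1 | $6,061.03 | $181.83 | $1,461.80 | $60.00 | $4,781.06
2 | $4,781.06 | $143.43 | $1,423.40 | — | $3,501.09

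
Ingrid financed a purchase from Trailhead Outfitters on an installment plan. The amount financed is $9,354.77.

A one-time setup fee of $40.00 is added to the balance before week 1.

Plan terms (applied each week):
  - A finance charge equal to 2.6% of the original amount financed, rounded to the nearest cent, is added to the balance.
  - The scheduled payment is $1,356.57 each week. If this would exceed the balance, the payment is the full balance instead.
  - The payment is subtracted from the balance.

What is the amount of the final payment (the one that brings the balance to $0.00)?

Week 1: opening $9,394.77; interest $243.22 → $9,637.99; payment $1,356.57; balance $8,281.42
Week 2: opening $8,281.42; interest $243.22 → $8,524.64; payment $1,356.57; balance $7,168.07
Week 3: opening $7,168.07; interest $243.22 → $7,411.29; payment $1,356.57; balance $6,054.72
Week 4: opening $6,054.72; interest $243.22 → $6,297.94; payment $1,356.57; balance $4,941.37
Week 5: opening $4,941.37; interest $243.22 → $5,184.59; payment $1,356.57; balance $3,828.02
Week 6: opening $3,828.02; interest $243.22 → $4,071.24; payment $1,356.57; balance $2,714.67
Week 7: opening $2,714.67; interest $243.22 → $2,957.89; payment $1,356.57; balance $1,601.32
Week 8: opening $1,601.32; interest $243.22 → $1,844.54; payment $1,356.57; balance $487.97
Week 9: opening $487.97; interest $243.22 → $731.19; payment $731.19; balance $0.00

$731.19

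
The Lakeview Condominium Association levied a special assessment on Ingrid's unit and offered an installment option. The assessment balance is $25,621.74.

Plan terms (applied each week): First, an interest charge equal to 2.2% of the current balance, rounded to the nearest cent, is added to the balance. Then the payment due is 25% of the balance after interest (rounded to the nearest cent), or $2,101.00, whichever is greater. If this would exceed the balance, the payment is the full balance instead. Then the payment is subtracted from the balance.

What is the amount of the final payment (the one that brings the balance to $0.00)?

Week 1: opening $25,621.74; interest $563.68 → $26,185.42; payment $6,546.36; balance $19,639.06
Week 2: opening $19,639.06; interest $432.06 → $20,071.12; payment $5,017.78; balance $15,053.34
Week 3: opening $15,053.34; interest $331.17 → $15,384.51; payment $3,846.13; balance $11,538.38
Week 4: opening $11,538.38; interest $253.84 → $11,792.22; payment $2,948.06; balance $8,844.16
Week 5: opening $8,844.16; interest $194.57 → $9,038.73; payment $2,259.68; balance $6,779.05
Week 6: opening $6,779.05; interest $149.14 → $6,928.19; payment $2,101.00; balance $4,827.19
Week 7: opening $4,827.19; interest $106.20 → $4,933.39; payment $2,101.00; balance $2,832.39
Week 8: opening $2,832.39; interest $62.31 → $2,894.70; payment $2,101.00; balance $793.70
Week 9: opening $793.70; interest $17.46 → $811.16; payment $811.16; balance $0.00

$811.16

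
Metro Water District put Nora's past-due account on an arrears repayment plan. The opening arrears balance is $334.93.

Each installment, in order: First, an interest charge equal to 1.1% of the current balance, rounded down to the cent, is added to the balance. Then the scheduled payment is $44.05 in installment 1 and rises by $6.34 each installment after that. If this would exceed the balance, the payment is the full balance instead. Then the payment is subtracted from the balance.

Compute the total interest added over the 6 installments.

$13.91

Installment 1: $334.93 +$3.68 interest = $338.61; pay $44.05 → $294.56
Installment 2: $294.56 +$3.24 interest = $297.80; pay $50.39 → $247.41
Installment 3: $247.41 +$2.72 interest = $250.13; pay $56.73 → $193.40
Installment 4: $193.40 +$2.12 interest = $195.52; pay $63.07 → $132.45
Installment 5: $132.45 +$1.45 interest = $133.90; pay $69.41 → $64.49
Installment 6: $64.49 +$0.70 interest = $65.19; pay $65.19 → $0.00
Total interest: $3.68 + $3.24 + $2.72 + $2.12 + $1.45 + $0.70 = $13.91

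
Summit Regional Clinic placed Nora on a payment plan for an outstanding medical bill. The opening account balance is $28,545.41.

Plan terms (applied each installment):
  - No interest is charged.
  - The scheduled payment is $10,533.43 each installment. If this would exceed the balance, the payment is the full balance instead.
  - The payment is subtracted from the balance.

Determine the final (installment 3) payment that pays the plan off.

Installment 1: $28,545.41 − $10,533.43 → $18,011.98
Installment 2: $18,011.98 − $10,533.43 → $7,478.55
Installment 3: $7,478.55 − $7,478.55 → $0.00

$7,478.55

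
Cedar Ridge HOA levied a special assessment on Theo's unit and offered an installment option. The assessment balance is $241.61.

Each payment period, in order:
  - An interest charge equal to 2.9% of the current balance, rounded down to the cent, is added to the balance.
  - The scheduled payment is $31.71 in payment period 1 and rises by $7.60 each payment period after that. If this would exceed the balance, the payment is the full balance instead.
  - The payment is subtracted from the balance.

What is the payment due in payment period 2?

$39.31

# | Opening | Interest | Payment | End bal
1 | $241.61 | $7.00 | $31.71 | $216.90
2 | $216.90 | $6.29 | $39.31 | $183.88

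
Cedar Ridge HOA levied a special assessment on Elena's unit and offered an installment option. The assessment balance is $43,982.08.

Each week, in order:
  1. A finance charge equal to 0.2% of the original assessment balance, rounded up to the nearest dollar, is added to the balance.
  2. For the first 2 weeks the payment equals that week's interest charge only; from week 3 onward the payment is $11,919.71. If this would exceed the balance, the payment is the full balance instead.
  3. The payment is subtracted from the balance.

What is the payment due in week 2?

Week 1: opening $43,982.08; interest $88.00 → $44,070.08; payment $88.00; balance $43,982.08
Week 2: opening $43,982.08; interest $88.00 → $44,070.08; payment $88.00; balance $43,982.08

$88.00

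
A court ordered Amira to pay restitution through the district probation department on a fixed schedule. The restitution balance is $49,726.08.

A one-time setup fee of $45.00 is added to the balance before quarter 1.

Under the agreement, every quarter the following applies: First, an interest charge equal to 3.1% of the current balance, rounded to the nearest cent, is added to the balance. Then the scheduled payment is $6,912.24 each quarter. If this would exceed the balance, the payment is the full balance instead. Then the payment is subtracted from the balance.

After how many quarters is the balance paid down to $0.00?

9

Quarter 1: opening $49,771.08; interest $1,542.90 → $51,313.98; payment $6,912.24; balance $44,401.74
Quarter 2: opening $44,401.74; interest $1,376.45 → $45,778.19; payment $6,912.24; balance $38,865.95
Quarter 3: opening $38,865.95; interest $1,204.84 → $40,070.79; payment $6,912.24; balance $33,158.55
Quarter 4: opening $33,158.55; interest $1,027.92 → $34,186.47; payment $6,912.24; balance $27,274.23
Quarter 5: opening $27,274.23; interest $845.50 → $28,119.73; payment $6,912.24; balance $21,207.49
Quarter 6: opening $21,207.49; interest $657.43 → $21,864.92; payment $6,912.24; balance $14,952.68
Quarter 7: opening $14,952.68; interest $463.53 → $15,416.21; payment $6,912.24; balance $8,503.97
Quarter 8: opening $8,503.97; interest $263.62 → $8,767.59; payment $6,912.24; balance $1,855.35
Quarter 9: opening $1,855.35; interest $57.52 → $1,912.87; payment $1,912.87; balance $0.00
Balance reaches $0.00 in quarter 9.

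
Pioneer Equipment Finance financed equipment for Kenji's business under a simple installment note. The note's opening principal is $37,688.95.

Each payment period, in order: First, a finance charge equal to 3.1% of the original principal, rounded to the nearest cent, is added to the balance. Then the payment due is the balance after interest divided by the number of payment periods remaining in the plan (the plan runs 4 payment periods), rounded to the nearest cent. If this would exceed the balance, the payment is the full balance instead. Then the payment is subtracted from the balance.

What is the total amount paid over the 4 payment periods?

# | Opening | Interest | Payment | End bal
1 | $37,688.95 | $1,168.36 | $9,714.33 | $29,142.98
2 | $29,142.98 | $1,168.36 | $10,103.78 | $20,207.56
3 | $20,207.56 | $1,168.36 | $10,687.96 | $10,687.96
4 | $10,687.96 | $1,168.36 | $11,856.32 | $0.00
Total paid: $42,362.39

$42,362.39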